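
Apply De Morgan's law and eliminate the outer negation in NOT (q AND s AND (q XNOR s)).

NOT q OR NOT s OR NOT (q XNOR s)
De Morgan's: NOT(AND of terms) = OR of negations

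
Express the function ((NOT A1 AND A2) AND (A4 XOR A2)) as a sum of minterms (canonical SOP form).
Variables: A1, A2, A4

Σm(2) = (NOT A1 AND A2 AND NOT A4)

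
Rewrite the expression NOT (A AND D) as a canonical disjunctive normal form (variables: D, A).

(NOT D AND NOT A) OR (NOT D AND A) OR (D AND NOT A)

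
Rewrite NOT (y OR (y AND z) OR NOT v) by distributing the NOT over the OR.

NOT y AND NOT (y AND z) AND v
De Morgan's: NOT(OR of terms) = AND of negations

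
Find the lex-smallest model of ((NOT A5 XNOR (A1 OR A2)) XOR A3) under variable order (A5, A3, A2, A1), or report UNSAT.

A5=0, A3=0, A2=0, A1=1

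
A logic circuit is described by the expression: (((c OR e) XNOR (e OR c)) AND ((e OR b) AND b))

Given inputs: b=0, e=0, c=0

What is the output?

Substituting: (((0 OR 0) XNOR (0 OR 0)) AND ((0 OR 0) AND 0))
= 0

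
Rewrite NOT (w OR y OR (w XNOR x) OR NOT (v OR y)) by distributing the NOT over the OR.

NOT w AND NOT y AND NOT (w XNOR x) AND (v OR y)
De Morgan's: NOT(OR of terms) = AND of negations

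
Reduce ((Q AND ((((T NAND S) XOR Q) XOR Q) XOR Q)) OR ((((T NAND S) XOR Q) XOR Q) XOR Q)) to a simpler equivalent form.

By absorption (E OR (E AND v) = E) then XOR self-cancellation ((E XOR v) XOR v = E):
= ((T NAND S) XOR Q)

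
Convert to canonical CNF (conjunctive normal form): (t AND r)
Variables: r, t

(r OR t) AND (r OR NOT t) AND (NOT r OR t)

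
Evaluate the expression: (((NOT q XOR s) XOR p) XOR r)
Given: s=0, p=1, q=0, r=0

Substituting: (((NOT 0 XOR 0) XOR 1) XOR 0)
= 0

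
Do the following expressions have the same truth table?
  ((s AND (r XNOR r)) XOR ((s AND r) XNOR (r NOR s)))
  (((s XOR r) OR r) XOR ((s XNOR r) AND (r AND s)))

No. Counterexample: with r=0, s=1, Expression 1 = 0 but Expression 2 = 1.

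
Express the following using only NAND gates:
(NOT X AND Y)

(((X NAND X) NAND Y) NAND ((X NAND X) NAND Y))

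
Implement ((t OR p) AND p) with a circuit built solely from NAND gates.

((((t NAND t) NAND (p NAND p)) NAND p) NAND (((t NAND t) NAND (p NAND p)) NAND p))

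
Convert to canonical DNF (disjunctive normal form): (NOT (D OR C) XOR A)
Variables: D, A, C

(NOT D AND NOT A AND NOT C) OR (NOT D AND A AND C) OR (D AND A AND NOT C) OR (D AND A AND C)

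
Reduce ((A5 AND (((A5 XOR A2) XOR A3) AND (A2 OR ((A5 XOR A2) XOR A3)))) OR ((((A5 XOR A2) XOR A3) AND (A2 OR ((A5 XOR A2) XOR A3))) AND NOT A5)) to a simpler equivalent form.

By distribution ((E AND v) OR (E AND NOT v) = E) then absorption (E AND (E OR v) = E):
= ((A5 XOR A2) XOR A3)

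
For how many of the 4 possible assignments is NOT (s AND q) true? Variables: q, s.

Satisfying assignments: (0,0), (0,1), (1,0)
Count: 3 out of 4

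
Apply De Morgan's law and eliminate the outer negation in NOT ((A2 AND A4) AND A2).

NOT (A2 AND A4) OR NOT A2
De Morgan's: NOT(AND of terms) = OR of negations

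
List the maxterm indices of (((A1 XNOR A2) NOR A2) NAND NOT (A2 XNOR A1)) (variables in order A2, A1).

ΠM(1) = (A2 OR NOT A1)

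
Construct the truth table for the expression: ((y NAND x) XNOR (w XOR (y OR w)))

x | y | w | Output
------------------
0 | 0 | 0 | 0
0 | 0 | 1 | 0
0 | 1 | 0 | 1
0 | 1 | 1 | 0
1 | 0 | 0 | 0
1 | 0 | 1 | 0
1 | 1 | 0 | 0
1 | 1 | 1 | 1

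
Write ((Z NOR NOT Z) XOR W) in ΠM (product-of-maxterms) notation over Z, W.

ΠM(0, 2) = (Z OR W) AND (NOT Z OR W)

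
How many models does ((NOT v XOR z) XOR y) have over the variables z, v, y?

Satisfying assignments: (0,0,0), (0,1,1), (1,0,1), (1,1,0)
Count: 4 out of 8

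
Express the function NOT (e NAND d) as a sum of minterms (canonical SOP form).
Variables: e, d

Σm(3) = (e AND d)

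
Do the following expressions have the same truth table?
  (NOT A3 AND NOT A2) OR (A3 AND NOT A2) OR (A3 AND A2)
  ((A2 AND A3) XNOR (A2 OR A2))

Yes, they are equivalent — the two output columns agree on all 4 assignments:
A3 | A2 | Expression 1 | Expression 2
-------------------------------------
0 | 0 | 1 | 1
0 | 1 | 0 | 0
1 | 0 | 1 | 1
1 | 1 | 1 | 1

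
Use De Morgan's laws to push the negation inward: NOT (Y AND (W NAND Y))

NOT Y OR NOT (W NAND Y)
De Morgan's: NOT(AND of terms) = OR of negations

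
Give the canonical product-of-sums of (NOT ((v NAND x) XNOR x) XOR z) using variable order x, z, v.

ΠM(2, 3, 4, 7) = (x OR NOT z OR v) AND (x OR NOT z OR NOT v) AND (NOT x OR z OR v) AND (NOT x OR NOT z OR NOT v)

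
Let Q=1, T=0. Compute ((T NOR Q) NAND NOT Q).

Substituting: ((0 NOR 1) NAND NOT 1)
= 1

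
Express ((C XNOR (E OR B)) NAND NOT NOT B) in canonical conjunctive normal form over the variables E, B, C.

(E OR NOT B OR NOT C) AND (NOT E OR NOT B OR NOT C)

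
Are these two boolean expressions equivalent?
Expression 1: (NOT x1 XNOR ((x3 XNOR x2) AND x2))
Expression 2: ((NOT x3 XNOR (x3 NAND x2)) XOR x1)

No. Counterexample: with x3=0, x2=0, x1=0, Expression 1 = 0 but Expression 2 = 1.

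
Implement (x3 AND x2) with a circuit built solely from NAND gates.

((x3 NAND x2) NAND (x3 NAND x2))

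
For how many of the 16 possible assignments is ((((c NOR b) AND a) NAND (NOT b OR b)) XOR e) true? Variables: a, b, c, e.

Satisfying assignments: (0,0,0,0), (0,0,1,0), (0,1,0,0), (0,1,1,0), (1,0,0,1), (1,0,1,0), (1,1,0,0), (1,1,1,0)
Count: 8 out of 16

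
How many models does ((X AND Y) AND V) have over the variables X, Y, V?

Satisfying assignments: (1,1,1)
Count: 1 out of 8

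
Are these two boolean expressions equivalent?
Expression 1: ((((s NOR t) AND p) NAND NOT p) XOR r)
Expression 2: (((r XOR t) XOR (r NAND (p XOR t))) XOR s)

No. Counterexample: with s=0, t=0, r=1, p=1, Expression 1 = 0 but Expression 2 = 1.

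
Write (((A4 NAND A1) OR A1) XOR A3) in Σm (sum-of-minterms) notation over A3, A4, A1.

Σm(0, 1, 2, 3) = (NOT A3 AND NOT A4 AND NOT A1) OR (NOT A3 AND NOT A4 AND A1) OR (NOT A3 AND A4 AND NOT A1) OR (NOT A3 AND A4 AND A1)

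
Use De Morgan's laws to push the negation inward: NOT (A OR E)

NOT A AND NOT E
De Morgan's: NOT(OR of terms) = AND of negations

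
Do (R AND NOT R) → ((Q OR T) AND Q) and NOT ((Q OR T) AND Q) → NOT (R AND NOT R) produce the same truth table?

Yes, Contrapositive is always equivalent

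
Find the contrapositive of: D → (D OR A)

Contrapositive: NOT (D OR A) → NOT D
Note: A statement and its contrapositive are logically equivalent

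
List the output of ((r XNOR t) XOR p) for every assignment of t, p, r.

t | p | r | Output
------------------
0 | 0 | 0 | 1
0 | 0 | 1 | 0
0 | 1 | 0 | 0
0 | 1 | 1 | 1
1 | 0 | 0 | 0
1 | 0 | 1 | 1
1 | 1 | 0 | 1
1 | 1 | 1 | 0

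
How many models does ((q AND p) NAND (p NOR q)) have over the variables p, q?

Satisfying assignments: (0,0), (0,1), (1,0), (1,1)
Count: 4 out of 4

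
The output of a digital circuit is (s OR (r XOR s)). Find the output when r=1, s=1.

Substituting: (1 OR (1 XOR 1))
= 1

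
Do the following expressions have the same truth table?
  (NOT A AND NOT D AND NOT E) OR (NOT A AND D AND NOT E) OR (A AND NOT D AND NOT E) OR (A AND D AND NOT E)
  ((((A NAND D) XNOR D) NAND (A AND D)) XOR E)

Yes, they are equivalent — the two output columns agree on all 8 assignments:
A | D | E | Expression 1 | Expression 2
---------------------------------------
0 | 0 | 0 | 1 | 1
0 | 0 | 1 | 0 | 0
0 | 1 | 0 | 1 | 1
0 | 1 | 1 | 0 | 0
1 | 0 | 0 | 1 | 1
1 | 0 | 1 | 0 | 0
1 | 1 | 0 | 1 | 1
1 | 1 | 1 | 0 | 0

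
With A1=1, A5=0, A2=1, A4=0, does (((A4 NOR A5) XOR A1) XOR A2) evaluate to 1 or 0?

Substituting: (((0 NOR 0) XOR 1) XOR 1)
= 1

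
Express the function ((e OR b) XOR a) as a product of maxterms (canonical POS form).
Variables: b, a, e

ΠM(0, 3, 6, 7) = (b OR a OR e) AND (b OR NOT a OR NOT e) AND (NOT b OR NOT a OR e) AND (NOT b OR NOT a OR NOT e)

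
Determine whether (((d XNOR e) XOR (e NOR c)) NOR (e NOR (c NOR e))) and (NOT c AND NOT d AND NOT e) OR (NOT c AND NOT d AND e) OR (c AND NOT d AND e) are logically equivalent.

Yes, they are equivalent — the two output columns agree on all 8 assignments:
c | d | e | Expression 1 | Expression 2
---------------------------------------
0 | 0 | 0 | 1 | 1
0 | 0 | 1 | 1 | 1
0 | 1 | 0 | 0 | 0
0 | 1 | 1 | 0 | 0
1 | 0 | 0 | 0 | 0
1 | 0 | 1 | 1 | 1
1 | 1 | 0 | 0 | 0
1 | 1 | 1 | 0 | 0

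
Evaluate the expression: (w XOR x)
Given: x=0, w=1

Substituting: (1 XOR 0)
= 1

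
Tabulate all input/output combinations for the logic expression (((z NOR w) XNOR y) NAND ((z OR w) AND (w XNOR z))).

y | w | z | Output
------------------
0 | 0 | 0 | 1
0 | 0 | 1 | 1
0 | 1 | 0 | 1
0 | 1 | 1 | 0
1 | 0 | 0 | 1
1 | 0 | 1 | 1
1 | 1 | 0 | 1
1 | 1 | 1 | 1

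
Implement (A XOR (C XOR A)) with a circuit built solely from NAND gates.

((A NAND (A NAND ((C NAND (C NAND A)) NAND (A NAND (C NAND A))))) NAND (((C NAND (C NAND A)) NAND (A NAND (C NAND A))) NAND (A NAND ((C NAND (C NAND A)) NAND (A NAND (C NAND A))))))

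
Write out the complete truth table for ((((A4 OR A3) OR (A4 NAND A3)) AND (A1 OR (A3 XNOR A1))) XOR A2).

A4 | A3 | A2 | A1 | Output
--------------------------
0 | 0 | 0 | 0 | 1
0 | 0 | 0 | 1 | 1
0 | 0 | 1 | 0 | 0
0 | 0 | 1 | 1 | 0
0 | 1 | 0 | 0 | 0
0 | 1 | 0 | 1 | 1
0 | 1 | 1 | 0 | 1
0 | 1 | 1 | 1 | 0
1 | 0 | 0 | 0 | 1
1 | 0 | 0 | 1 | 1
1 | 0 | 1 | 0 | 0
1 | 0 | 1 | 1 | 0
1 | 1 | 0 | 0 | 0
1 | 1 | 0 | 1 | 1
1 | 1 | 1 | 0 | 1
1 | 1 | 1 | 1 | 0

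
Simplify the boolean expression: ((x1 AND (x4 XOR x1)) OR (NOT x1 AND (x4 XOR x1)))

By distribution ((E AND v) OR (E AND NOT v) = E):
= (x4 XOR x1)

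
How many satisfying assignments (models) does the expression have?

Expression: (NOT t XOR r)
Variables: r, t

Satisfying assignments: (0,0), (1,1)
Count: 2 out of 4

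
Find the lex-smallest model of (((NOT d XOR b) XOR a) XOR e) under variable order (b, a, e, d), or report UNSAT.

b=0, a=0, e=0, d=0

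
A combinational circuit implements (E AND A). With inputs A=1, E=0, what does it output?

Substituting: (0 AND 1)
= 0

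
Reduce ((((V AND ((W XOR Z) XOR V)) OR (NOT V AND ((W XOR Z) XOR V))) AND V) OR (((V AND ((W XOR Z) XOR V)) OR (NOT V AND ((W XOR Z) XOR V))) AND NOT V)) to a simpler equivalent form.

By distribution ((E AND v) OR (E AND NOT v) = E) then distribution ((E AND v) OR (E AND NOT v) = E):
= ((W XOR Z) XOR V)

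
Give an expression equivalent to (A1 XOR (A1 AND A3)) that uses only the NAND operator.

((A1 NAND (A1 NAND ((A1 NAND A3) NAND (A1 NAND A3)))) NAND (((A1 NAND A3) NAND (A1 NAND A3)) NAND (A1 NAND ((A1 NAND A3) NAND (A1 NAND A3)))))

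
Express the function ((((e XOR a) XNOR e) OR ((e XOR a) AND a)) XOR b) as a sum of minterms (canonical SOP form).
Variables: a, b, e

Σm(0, 1, 4, 7) = (NOT a AND NOT b AND NOT e) OR (NOT a AND NOT b AND e) OR (a AND NOT b AND NOT e) OR (a AND b AND e)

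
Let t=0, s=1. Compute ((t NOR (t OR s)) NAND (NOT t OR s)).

Substituting: ((0 NOR (0 OR 1)) NAND (NOT 0 OR 1))
= 1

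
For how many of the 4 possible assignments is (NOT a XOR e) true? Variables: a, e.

Satisfying assignments: (0,0), (1,1)
Count: 2 out of 4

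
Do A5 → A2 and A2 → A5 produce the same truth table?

No, Converse is not equivalent to original (counterexample: A5=0, A2=1)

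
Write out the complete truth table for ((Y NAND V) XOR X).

X | V | Y | Output
------------------
0 | 0 | 0 | 1
0 | 0 | 1 | 1
0 | 1 | 0 | 1
0 | 1 | 1 | 0
1 | 0 | 0 | 0
1 | 0 | 1 | 0
1 | 1 | 0 | 0
1 | 1 | 1 | 1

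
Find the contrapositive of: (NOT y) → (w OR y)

Contrapositive: NOT (w OR y) → y
Note: A statement and its contrapositive are logically equivalent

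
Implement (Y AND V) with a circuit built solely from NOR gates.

((Y NOR Y) NOR (V NOR V))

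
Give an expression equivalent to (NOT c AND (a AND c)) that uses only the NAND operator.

(((c NAND c) NAND ((a NAND c) NAND (a NAND c))) NAND ((c NAND c) NAND ((a NAND c) NAND (a NAND c))))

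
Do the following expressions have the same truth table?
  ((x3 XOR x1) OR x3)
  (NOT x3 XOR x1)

No. Counterexample: with x1=0, x3=0, Expression 1 = 0 but Expression 2 = 1.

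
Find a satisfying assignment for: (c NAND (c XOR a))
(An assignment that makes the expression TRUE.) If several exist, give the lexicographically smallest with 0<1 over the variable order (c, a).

c=0, a=0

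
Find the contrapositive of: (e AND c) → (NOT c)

Contrapositive: c → NOT (e AND c)
Note: A statement and its contrapositive are logically equivalent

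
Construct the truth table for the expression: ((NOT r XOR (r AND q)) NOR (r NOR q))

r | q | Output
--------------
0 | 0 | 0
0 | 1 | 0
1 | 0 | 1
1 | 1 | 0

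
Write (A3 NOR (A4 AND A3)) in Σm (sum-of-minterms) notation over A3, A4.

Σm(0, 1) = (NOT A3 AND NOT A4) OR (NOT A3 AND A4)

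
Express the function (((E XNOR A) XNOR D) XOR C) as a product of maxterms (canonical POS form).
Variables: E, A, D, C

ΠM(0, 3, 5, 6, 9, 10, 12, 15) = (E OR A OR D OR C) AND (E OR A OR NOT D OR NOT C) AND (E OR NOT A OR D OR NOT C) AND (E OR NOT A OR NOT D OR C) AND (NOT E OR A OR D OR NOT C) AND (NOT E OR A OR NOT D OR C) AND (NOT E OR NOT A OR D OR C) AND (NOT E OR NOT A OR NOT D OR NOT C)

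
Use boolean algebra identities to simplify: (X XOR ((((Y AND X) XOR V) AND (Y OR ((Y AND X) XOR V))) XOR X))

By XOR self-cancellation ((E XOR v) XOR v = E) then absorption (E AND (E OR v) = E):
= ((Y AND X) XOR V)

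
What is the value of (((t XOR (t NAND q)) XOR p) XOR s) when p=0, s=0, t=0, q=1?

Substituting: (((0 XOR (0 NAND 1)) XOR 0) XOR 0)
= 1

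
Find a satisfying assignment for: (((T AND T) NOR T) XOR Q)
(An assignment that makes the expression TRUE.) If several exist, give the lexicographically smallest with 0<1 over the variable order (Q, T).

Q=0, T=0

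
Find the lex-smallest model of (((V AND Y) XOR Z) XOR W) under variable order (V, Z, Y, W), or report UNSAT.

V=0, Z=0, Y=0, W=1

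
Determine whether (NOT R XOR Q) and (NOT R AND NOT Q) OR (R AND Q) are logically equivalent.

Yes, they are equivalent — the two output columns agree on all 4 assignments:
R | Q | Expression 1 | Expression 2
-----------------------------------
0 | 0 | 1 | 1
0 | 1 | 0 | 0
1 | 0 | 0 | 0
1 | 1 | 1 | 1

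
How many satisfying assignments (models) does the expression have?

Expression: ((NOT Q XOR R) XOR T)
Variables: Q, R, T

Satisfying assignments: (0,0,0), (0,1,1), (1,0,1), (1,1,0)
Count: 4 out of 8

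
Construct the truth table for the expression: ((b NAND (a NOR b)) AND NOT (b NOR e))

a | e | b | Output
------------------
0 | 0 | 0 | 0
0 | 0 | 1 | 1
0 | 1 | 0 | 1
0 | 1 | 1 | 1
1 | 0 | 0 | 0
1 | 0 | 1 | 1
1 | 1 | 0 | 1
1 | 1 | 1 | 1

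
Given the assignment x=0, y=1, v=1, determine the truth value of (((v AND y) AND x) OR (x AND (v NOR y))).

Substituting: (((1 AND 1) AND 0) OR (0 AND (1 NOR 1)))
= 0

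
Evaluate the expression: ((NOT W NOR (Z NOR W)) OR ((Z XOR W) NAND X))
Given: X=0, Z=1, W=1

Substituting: ((NOT 1 NOR (1 NOR 1)) OR ((1 XOR 1) NAND 0))
= 1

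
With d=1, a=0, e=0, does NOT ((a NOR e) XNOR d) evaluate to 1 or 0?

Substituting: NOT ((0 NOR 0) XNOR 1)
= 0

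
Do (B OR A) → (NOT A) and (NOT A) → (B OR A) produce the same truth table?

No, Converse is not equivalent to original (counterexample: B=0, A=0)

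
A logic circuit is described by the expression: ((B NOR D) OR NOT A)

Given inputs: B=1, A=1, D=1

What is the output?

Substituting: ((1 NOR 1) OR NOT 1)
= 0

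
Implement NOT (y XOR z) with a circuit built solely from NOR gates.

(((((y NOR z) NOR (y NOR z)) NOR ((y NOR z) NOR (y NOR z))) NOR ((((y NOR y) NOR (z NOR z)) NOR ((y NOR y) NOR (z NOR z))) NOR (((y NOR y) NOR (z NOR z)) NOR ((y NOR y) NOR (z NOR z))))) NOR ((((y NOR z) NOR (y NOR z)) NOR ((y NOR z) NOR (y NOR z))) NOR ((((y NOR y) NOR (z NOR z)) NOR ((y NOR y) NOR (z NOR z))) NOR (((y NOR y) NOR (z NOR z)) NOR ((y NOR y) NOR (z NOR z))))))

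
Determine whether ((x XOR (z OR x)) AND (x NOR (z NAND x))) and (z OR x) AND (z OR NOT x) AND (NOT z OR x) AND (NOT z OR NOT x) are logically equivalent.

Yes, they are equivalent — the two output columns agree on all 4 assignments:
z | x | Expression 1 | Expression 2
-----------------------------------
0 | 0 | 0 | 0
0 | 1 | 0 | 0
1 | 0 | 0 | 0
1 | 1 | 0 | 0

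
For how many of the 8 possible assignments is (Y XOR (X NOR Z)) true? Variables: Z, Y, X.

Satisfying assignments: (0,0,0), (0,1,1), (1,1,0), (1,1,1)
Count: 4 out of 8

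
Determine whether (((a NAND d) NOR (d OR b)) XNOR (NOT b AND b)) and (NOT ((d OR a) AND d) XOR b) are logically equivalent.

No. Counterexample: with a=0, b=0, d=1, Expression 1 = 1 but Expression 2 = 0.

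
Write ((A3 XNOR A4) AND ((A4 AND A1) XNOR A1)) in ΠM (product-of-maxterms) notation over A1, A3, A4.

ΠM(1, 2, 4, 5, 6) = (A1 OR A3 OR NOT A4) AND (A1 OR NOT A3 OR A4) AND (NOT A1 OR A3 OR A4) AND (NOT A1 OR A3 OR NOT A4) AND (NOT A1 OR NOT A3 OR A4)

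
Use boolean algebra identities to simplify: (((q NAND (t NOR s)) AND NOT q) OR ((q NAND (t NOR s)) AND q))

By distribution ((E AND v) OR (E AND NOT v) = E):
= (q NAND (t NOR s))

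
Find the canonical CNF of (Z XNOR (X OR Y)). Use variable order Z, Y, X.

(Z OR Y OR NOT X) AND (Z OR NOT Y OR X) AND (Z OR NOT Y OR NOT X) AND (NOT Z OR Y OR X)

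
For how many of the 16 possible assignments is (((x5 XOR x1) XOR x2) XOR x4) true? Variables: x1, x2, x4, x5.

Satisfying assignments: (0,0,0,1), (0,0,1,0), (0,1,0,0), (0,1,1,1), (1,0,0,0), (1,0,1,1), (1,1,0,1), (1,1,1,0)
Count: 8 out of 16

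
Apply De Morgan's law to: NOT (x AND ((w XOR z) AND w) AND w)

NOT x OR NOT ((w XOR z) AND w) OR NOT w
De Morgan's: NOT(AND of terms) = OR of negations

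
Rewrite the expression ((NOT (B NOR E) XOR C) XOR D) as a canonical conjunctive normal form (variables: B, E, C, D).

(B OR E OR C OR D) AND (B OR E OR NOT C OR NOT D) AND (B OR NOT E OR C OR NOT D) AND (B OR NOT E OR NOT C OR D) AND (NOT B OR E OR C OR NOT D) AND (NOT B OR E OR NOT C OR D) AND (NOT B OR NOT E OR C OR NOT D) AND (NOT B OR NOT E OR NOT C OR D)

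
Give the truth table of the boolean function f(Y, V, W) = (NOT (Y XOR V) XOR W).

Y | V | W | Output
------------------
0 | 0 | 0 | 1
0 | 0 | 1 | 0
0 | 1 | 0 | 0
0 | 1 | 1 | 1
1 | 0 | 0 | 0
1 | 0 | 1 | 1
1 | 1 | 0 | 1
1 | 1 | 1 | 0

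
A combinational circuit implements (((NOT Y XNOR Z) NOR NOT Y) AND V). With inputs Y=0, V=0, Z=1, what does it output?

Substituting: (((NOT 0 XNOR 1) NOR NOT 0) AND 0)
= 0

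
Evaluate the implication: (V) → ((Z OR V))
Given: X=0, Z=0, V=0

Antecedent (V) = 0; consequent ((Z OR V)) = 0.
0 → 0 = 1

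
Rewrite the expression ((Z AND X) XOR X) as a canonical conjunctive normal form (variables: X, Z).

(X OR Z) AND (X OR NOT Z) AND (NOT X OR NOT Z)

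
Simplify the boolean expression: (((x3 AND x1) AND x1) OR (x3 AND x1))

By absorption (E OR (E AND v) = E):
= (x3 AND x1)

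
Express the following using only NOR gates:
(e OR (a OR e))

((e NOR ((a NOR e) NOR (a NOR e))) NOR (e NOR ((a NOR e) NOR (a NOR e))))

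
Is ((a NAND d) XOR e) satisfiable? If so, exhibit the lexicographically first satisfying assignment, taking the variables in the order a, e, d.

a=0, e=0, d=0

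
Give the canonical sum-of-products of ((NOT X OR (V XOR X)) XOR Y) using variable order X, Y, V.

Σm(0, 1, 4, 7) = (NOT X AND NOT Y AND NOT V) OR (NOT X AND NOT Y AND V) OR (X AND NOT Y AND NOT V) OR (X AND Y AND V)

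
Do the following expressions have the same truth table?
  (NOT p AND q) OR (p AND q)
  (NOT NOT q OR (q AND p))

Yes, they are equivalent — the two output columns agree on all 4 assignments:
p | q | Expression 1 | Expression 2
-----------------------------------
0 | 0 | 0 | 0
0 | 1 | 1 | 1
1 | 0 | 0 | 0
1 | 1 | 1 | 1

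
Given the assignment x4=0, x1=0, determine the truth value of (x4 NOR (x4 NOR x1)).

Substituting: (0 NOR (0 NOR 0))
= 0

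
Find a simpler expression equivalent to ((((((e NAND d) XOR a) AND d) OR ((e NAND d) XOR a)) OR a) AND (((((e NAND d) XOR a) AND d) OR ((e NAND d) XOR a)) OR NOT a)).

By distribution ((E OR v) AND (E OR NOT v) = E) then absorption (E OR (E AND v) = E):
= ((e NAND d) XOR a)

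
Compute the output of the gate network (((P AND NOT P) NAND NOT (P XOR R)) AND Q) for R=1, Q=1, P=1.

Substituting: (((1 AND NOT 1) NAND NOT (1 XOR 1)) AND 1)
= 1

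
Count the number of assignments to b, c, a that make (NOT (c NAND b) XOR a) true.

Satisfying assignments: (0,0,1), (0,1,1), (1,0,1), (1,1,0)
Count: 4 out of 8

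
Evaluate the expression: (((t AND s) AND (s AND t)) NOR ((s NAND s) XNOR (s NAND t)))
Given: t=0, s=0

Substituting: (((0 AND 0) AND (0 AND 0)) NOR ((0 NAND 0) XNOR (0 NAND 0)))
= 0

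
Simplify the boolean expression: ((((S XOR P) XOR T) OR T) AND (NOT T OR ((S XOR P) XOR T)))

By distribution ((E OR v) AND (E OR NOT v) = E):
= ((S XOR P) XOR T)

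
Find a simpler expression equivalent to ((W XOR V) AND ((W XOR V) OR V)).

By absorption (E AND (E OR v) = E):
= (W XOR V)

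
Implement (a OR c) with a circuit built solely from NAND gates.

((a NAND a) NAND (c NAND c))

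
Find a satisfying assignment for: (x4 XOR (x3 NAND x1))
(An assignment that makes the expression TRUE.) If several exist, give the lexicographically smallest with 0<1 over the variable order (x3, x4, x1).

x3=0, x4=0, x1=0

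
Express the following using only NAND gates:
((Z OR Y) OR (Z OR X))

((((Z NAND Z) NAND (Y NAND Y)) NAND ((Z NAND Z) NAND (Y NAND Y))) NAND (((Z NAND Z) NAND (X NAND X)) NAND ((Z NAND Z) NAND (X NAND X))))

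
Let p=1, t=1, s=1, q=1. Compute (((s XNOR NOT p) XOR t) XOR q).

Substituting: (((1 XNOR NOT 1) XOR 1) XOR 1)
= 0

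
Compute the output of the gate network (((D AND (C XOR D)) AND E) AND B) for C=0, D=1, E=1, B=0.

Substituting: (((1 AND (0 XOR 1)) AND 1) AND 0)
= 0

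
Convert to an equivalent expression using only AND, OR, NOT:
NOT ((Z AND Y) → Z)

(Z AND Y) AND NOT Z
(Negated implication: NOT(A → B) = A AND NOT B)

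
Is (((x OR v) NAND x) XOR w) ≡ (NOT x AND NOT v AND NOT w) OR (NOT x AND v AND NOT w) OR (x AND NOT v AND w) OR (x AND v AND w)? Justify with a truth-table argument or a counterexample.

Yes, they are equivalent — the two output columns agree on all 8 assignments:
x | v | w | Expression 1 | Expression 2
---------------------------------------
0 | 0 | 0 | 1 | 1
0 | 0 | 1 | 0 | 0
0 | 1 | 0 | 1 | 1
0 | 1 | 1 | 0 | 0
1 | 0 | 0 | 0 | 0
1 | 0 | 1 | 1 | 1
1 | 1 | 0 | 0 | 0
1 | 1 | 1 | 1 | 1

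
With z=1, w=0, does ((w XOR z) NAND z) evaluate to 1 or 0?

Substituting: ((0 XOR 1) NAND 1)
= 0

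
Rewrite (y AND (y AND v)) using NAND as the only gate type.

((y NAND ((y NAND v) NAND (y NAND v))) NAND (y NAND ((y NAND v) NAND (y NAND v))))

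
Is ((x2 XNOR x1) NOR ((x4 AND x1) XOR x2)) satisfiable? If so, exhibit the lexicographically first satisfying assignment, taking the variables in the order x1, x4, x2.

x1=1, x4=0, x2=0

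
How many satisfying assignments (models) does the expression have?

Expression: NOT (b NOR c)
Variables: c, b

Satisfying assignments: (0,1), (1,0), (1,1)
Count: 3 out of 4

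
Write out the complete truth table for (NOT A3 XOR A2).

A2 | A3 | Output
----------------
0 | 0 | 1
0 | 1 | 0
1 | 0 | 0
1 | 1 | 1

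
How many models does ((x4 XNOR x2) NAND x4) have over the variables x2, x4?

Satisfying assignments: (0,0), (0,1), (1,0)
Count: 3 out of 4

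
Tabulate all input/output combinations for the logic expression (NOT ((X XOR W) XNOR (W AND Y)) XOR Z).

Y | Z | X | W | Output
----------------------
0 | 0 | 0 | 0 | 0
0 | 0 | 0 | 1 | 1
0 | 0 | 1 | 0 | 1
0 | 0 | 1 | 1 | 0
0 | 1 | 0 | 0 | 1
0 | 1 | 0 | 1 | 0
0 | 1 | 1 | 0 | 0
0 | 1 | 1 | 1 | 1
1 | 0 | 0 | 0 | 0
1 | 0 | 0 | 1 | 0
1 | 0 | 1 | 0 | 1
1 | 0 | 1 | 1 | 1
1 | 1 | 0 | 0 | 1
1 | 1 | 0 | 1 | 1
1 | 1 | 1 | 0 | 0
1 | 1 | 1 | 1 | 0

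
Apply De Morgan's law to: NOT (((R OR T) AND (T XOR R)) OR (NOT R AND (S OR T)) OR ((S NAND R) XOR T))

NOT ((R OR T) AND (T XOR R)) AND NOT (NOT R AND (S OR T)) AND NOT ((S NAND R) XOR T)
De Morgan's: NOT(OR of terms) = AND of negations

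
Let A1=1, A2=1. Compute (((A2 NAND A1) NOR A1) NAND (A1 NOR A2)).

Substituting: (((1 NAND 1) NOR 1) NAND (1 NOR 1))
= 1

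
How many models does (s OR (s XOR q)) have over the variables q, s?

Satisfying assignments: (0,1), (1,0), (1,1)
Count: 3 out of 4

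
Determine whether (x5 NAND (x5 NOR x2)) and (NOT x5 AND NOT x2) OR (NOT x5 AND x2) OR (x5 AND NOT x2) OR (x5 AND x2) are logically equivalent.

Yes, they are equivalent — the two output columns agree on all 4 assignments:
x5 | x2 | Expression 1 | Expression 2
-------------------------------------
0 | 0 | 1 | 1
0 | 1 | 1 | 1
1 | 0 | 1 | 1
1 | 1 | 1 | 1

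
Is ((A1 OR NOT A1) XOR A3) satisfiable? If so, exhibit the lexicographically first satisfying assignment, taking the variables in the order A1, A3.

A1=0, A3=0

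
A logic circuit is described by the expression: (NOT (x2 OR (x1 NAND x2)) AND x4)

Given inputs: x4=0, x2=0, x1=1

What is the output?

Substituting: (NOT (0 OR (1 NAND 0)) AND 0)
= 0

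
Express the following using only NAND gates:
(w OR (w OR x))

((w NAND w) NAND (((w NAND w) NAND (x NAND x)) NAND ((w NAND w) NAND (x NAND x))))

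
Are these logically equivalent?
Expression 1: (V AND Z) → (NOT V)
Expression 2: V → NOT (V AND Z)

Yes, Contrapositive is always equivalent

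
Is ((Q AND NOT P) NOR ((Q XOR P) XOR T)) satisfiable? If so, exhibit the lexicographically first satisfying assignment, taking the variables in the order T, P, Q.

T=0, P=0, Q=0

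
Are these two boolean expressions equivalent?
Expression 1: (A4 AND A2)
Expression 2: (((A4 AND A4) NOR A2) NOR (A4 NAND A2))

Yes, they are equivalent — the two output columns agree on all 4 assignments:
A4 | A2 | Expression 1 | Expression 2
-------------------------------------
0 | 0 | 0 | 0
0 | 1 | 0 | 0
1 | 0 | 0 | 0
1 | 1 | 1 | 1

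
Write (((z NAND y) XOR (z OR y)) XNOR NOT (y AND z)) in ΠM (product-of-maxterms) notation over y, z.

ΠM(1, 2, 3) = (y OR NOT z) AND (NOT y OR z) AND (NOT y OR NOT z)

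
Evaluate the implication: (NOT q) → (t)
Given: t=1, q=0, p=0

Antecedent (NOT q) = 1; consequent (t) = 1.
1 → 1 = 1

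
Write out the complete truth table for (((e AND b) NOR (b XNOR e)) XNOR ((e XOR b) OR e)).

b | e | Output
--------------
0 | 0 | 1
0 | 1 | 1
1 | 0 | 1
1 | 1 | 0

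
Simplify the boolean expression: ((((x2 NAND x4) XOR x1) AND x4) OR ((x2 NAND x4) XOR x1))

By absorption (E OR (E AND v) = E):
= ((x2 NAND x4) XOR x1)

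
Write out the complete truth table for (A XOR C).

A | C | Output
--------------
0 | 0 | 0
0 | 1 | 1
1 | 0 | 1
1 | 1 | 0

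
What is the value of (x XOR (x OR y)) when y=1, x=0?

Substituting: (0 XOR (0 OR 1))
= 1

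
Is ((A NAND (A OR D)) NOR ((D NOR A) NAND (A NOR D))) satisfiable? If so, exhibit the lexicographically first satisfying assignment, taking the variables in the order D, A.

UNSATISFIABLE - no assignment makes this expression true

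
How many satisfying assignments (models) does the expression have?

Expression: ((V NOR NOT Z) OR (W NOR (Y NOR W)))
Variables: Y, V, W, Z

Satisfying assignments: (0,0,0,1), (0,0,1,1), (1,0,0,0), (1,0,0,1), (1,0,1,1), (1,1,0,0), (1,1,0,1)
Count: 7 out of 16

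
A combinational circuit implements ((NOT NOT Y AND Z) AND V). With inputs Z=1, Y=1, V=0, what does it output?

Substituting: ((NOT NOT 1 AND 1) AND 0)
= 0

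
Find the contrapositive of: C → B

Contrapositive: NOT B → NOT C
Note: A statement and its contrapositive are logically equivalent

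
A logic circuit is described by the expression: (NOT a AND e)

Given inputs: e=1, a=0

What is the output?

Substituting: (NOT 0 AND 1)
= 1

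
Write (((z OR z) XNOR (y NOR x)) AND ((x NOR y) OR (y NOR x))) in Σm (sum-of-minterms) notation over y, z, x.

Σm(2) = (NOT y AND z AND NOT x)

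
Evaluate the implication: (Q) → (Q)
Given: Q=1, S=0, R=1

Antecedent (Q) = 1; consequent (Q) = 1.
1 → 1 = 1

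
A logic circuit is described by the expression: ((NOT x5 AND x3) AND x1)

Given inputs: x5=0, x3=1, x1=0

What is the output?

Substituting: ((NOT 0 AND 1) AND 0)
= 0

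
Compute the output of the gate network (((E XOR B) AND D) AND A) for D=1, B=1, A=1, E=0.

Substituting: (((0 XOR 1) AND 1) AND 1)
= 1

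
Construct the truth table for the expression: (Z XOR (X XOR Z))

Z | X | Output
--------------
0 | 0 | 0
0 | 1 | 1
1 | 0 | 0
1 | 1 | 1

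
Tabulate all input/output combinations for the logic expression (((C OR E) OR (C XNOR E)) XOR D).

D | E | C | Output
------------------
0 | 0 | 0 | 1
0 | 0 | 1 | 1
0 | 1 | 0 | 1
0 | 1 | 1 | 1
1 | 0 | 0 | 0
1 | 0 | 1 | 0
1 | 1 | 0 | 0
1 | 1 | 1 | 0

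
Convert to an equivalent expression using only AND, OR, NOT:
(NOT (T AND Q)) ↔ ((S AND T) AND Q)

((NOT (T AND Q)) AND ((S AND T) AND Q)) OR ((T AND Q) AND NOT ((S AND T) AND Q))
(Biconditional = both true or both false)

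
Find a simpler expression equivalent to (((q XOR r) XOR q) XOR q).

By XOR self-cancellation ((E XOR v) XOR v = E):
= (q XOR r)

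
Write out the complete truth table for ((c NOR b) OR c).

c | b | Output
--------------
0 | 0 | 1
0 | 1 | 0
1 | 0 | 1
1 | 1 | 1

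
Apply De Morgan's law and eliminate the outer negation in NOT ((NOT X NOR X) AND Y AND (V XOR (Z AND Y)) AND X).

NOT (NOT X NOR X) OR NOT Y OR NOT (V XOR (Z AND Y)) OR NOT X
De Morgan's: NOT(AND of terms) = OR of negations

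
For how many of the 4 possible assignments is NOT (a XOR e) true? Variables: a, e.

Satisfying assignments: (0,0), (1,1)
Count: 2 out of 4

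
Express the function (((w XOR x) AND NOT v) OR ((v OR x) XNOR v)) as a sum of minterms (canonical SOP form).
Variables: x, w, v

Σm(0, 1, 2, 3, 4, 5, 7) = (NOT x AND NOT w AND NOT v) OR (NOT x AND NOT w AND v) OR (NOT x AND w AND NOT v) OR (NOT x AND w AND v) OR (x AND NOT w AND NOT v) OR (x AND NOT w AND v) OR (x AND w AND v)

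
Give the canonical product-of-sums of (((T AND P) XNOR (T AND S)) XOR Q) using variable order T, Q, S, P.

ΠM(4, 5, 6, 7, 9, 10, 12, 15) = (T OR NOT Q OR S OR P) AND (T OR NOT Q OR S OR NOT P) AND (T OR NOT Q OR NOT S OR P) AND (T OR NOT Q OR NOT S OR NOT P) AND (NOT T OR Q OR S OR NOT P) AND (NOT T OR Q OR NOT S OR P) AND (NOT T OR NOT Q OR S OR P) AND (NOT T OR NOT Q OR NOT S OR NOT P)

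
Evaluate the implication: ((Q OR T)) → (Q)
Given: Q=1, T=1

Antecedent ((Q OR T)) = 1; consequent (Q) = 1.
1 → 1 = 1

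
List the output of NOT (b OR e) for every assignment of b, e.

b | e | Output
--------------
0 | 0 | 1
0 | 1 | 0
1 | 0 | 0
1 | 1 | 0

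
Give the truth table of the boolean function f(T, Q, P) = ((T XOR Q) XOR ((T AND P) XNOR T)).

T | Q | P | Output
------------------
0 | 0 | 0 | 1
0 | 0 | 1 | 1
0 | 1 | 0 | 0
0 | 1 | 1 | 0
1 | 0 | 0 | 1
1 | 0 | 1 | 0
1 | 1 | 0 | 0
1 | 1 | 1 | 1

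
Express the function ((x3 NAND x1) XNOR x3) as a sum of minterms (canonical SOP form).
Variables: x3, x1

Σm(2) = (x3 AND NOT x1)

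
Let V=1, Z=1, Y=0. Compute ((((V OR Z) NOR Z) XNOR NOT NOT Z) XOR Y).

Substituting: ((((1 OR 1) NOR 1) XNOR NOT NOT 1) XOR 0)
= 0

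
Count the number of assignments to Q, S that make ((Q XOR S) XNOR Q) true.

Satisfying assignments: (0,0), (1,0)
Count: 2 out of 4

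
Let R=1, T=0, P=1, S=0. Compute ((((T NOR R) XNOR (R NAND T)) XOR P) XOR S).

Substituting: ((((0 NOR 1) XNOR (1 NAND 0)) XOR 1) XOR 0)
= 1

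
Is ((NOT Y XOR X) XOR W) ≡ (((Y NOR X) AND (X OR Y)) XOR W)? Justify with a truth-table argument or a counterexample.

No. Counterexample: with Y=0, X=0, W=0, Expression 1 = 1 but Expression 2 = 0.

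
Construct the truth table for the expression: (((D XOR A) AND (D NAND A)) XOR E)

E | D | A | Output
------------------
0 | 0 | 0 | 0
0 | 0 | 1 | 1
0 | 1 | 0 | 1
0 | 1 | 1 | 0
1 | 0 | 0 | 1
1 | 0 | 1 | 0
1 | 1 | 0 | 0
1 | 1 | 1 | 1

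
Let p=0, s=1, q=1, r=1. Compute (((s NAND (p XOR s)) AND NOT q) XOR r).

Substituting: (((1 NAND (0 XOR 1)) AND NOT 1) XOR 1)
= 1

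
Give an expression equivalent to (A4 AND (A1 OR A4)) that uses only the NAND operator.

((A4 NAND ((A1 NAND A1) NAND (A4 NAND A4))) NAND (A4 NAND ((A1 NAND A1) NAND (A4 NAND A4))))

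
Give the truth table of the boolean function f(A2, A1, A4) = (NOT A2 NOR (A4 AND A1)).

A2 | A1 | A4 | Output
---------------------
0 | 0 | 0 | 0
0 | 0 | 1 | 0
0 | 1 | 0 | 0
0 | 1 | 1 | 0
1 | 0 | 0 | 1
1 | 0 | 1 | 1
1 | 1 | 0 | 1
1 | 1 | 1 | 0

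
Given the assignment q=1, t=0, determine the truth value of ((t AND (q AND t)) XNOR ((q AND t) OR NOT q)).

Substituting: ((0 AND (1 AND 0)) XNOR ((1 AND 0) OR NOT 1))
= 1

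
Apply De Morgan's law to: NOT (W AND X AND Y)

NOT W OR NOT X OR NOT Y
De Morgan's: NOT(AND of terms) = OR of negations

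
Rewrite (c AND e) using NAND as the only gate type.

((c NAND e) NAND (c NAND e))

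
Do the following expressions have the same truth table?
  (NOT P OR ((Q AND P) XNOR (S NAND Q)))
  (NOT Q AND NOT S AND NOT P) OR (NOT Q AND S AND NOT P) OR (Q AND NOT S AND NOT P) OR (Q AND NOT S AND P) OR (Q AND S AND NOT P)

Yes, they are equivalent — the two output columns agree on all 8 assignments:
Q | S | P | Expression 1 | Expression 2
---------------------------------------
0 | 0 | 0 | 1 | 1
0 | 0 | 1 | 0 | 0
0 | 1 | 0 | 1 | 1
0 | 1 | 1 | 0 | 0
1 | 0 | 0 | 1 | 1
1 | 0 | 1 | 1 | 1
1 | 1 | 0 | 1 | 1
1 | 1 | 1 | 0 | 0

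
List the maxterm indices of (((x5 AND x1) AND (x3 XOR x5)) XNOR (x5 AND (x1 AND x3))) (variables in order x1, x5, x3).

ΠM(6, 7) = (NOT x1 OR NOT x5 OR x3) AND (NOT x1 OR NOT x5 OR NOT x3)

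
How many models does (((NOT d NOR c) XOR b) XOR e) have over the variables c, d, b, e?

Satisfying assignments: (0,0,0,1), (0,0,1,0), (0,1,0,0), (0,1,1,1), (1,0,0,1), (1,0,1,0), (1,1,0,1), (1,1,1,0)
Count: 8 out of 16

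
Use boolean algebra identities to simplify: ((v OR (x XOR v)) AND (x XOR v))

By absorption (E AND (E OR v) = E):
= (x XOR v)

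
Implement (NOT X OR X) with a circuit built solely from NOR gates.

(((X NOR X) NOR X) NOR ((X NOR X) NOR X))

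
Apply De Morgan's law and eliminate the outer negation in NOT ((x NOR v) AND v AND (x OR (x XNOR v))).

NOT (x NOR v) OR NOT v OR NOT (x OR (x XNOR v))
De Morgan's: NOT(AND of terms) = OR of negations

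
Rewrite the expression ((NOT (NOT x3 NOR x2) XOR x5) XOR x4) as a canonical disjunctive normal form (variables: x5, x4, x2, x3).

(NOT x5 AND NOT x4 AND NOT x2 AND NOT x3) OR (NOT x5 AND NOT x4 AND x2 AND NOT x3) OR (NOT x5 AND NOT x4 AND x2 AND x3) OR (NOT x5 AND x4 AND NOT x2 AND x3) OR (x5 AND NOT x4 AND NOT x2 AND x3) OR (x5 AND x4 AND NOT x2 AND NOT x3) OR (x5 AND x4 AND x2 AND NOT x3) OR (x5 AND x4 AND x2 AND x3)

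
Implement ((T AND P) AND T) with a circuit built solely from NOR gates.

((((T NOR T) NOR (P NOR P)) NOR ((T NOR T) NOR (P NOR P))) NOR (T NOR T))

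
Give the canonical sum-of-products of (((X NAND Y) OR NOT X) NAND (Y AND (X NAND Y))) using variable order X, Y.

Σm(0, 2, 3) = (NOT X AND NOT Y) OR (X AND NOT Y) OR (X AND Y)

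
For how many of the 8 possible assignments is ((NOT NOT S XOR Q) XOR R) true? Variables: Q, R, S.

Satisfying assignments: (0,0,1), (0,1,0), (1,0,0), (1,1,1)
Count: 4 out of 8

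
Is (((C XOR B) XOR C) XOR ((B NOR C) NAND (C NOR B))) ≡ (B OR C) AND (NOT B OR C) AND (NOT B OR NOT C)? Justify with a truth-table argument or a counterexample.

Yes, they are equivalent — the two output columns agree on all 4 assignments:
B | C | Expression 1 | Expression 2
-----------------------------------
0 | 0 | 0 | 0
0 | 1 | 1 | 1
1 | 0 | 0 | 0
1 | 1 | 0 | 0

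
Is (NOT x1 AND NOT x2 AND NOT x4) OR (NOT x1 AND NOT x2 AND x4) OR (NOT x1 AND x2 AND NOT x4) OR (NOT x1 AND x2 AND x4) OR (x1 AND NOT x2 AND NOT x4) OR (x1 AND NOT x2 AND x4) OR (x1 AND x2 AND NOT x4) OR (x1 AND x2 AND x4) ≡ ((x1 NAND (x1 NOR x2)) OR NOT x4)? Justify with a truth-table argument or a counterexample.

Yes, they are equivalent — the two output columns agree on all 8 assignments:
x1 | x2 | x4 | Expression 1 | Expression 2
------------------------------------------
0 | 0 | 0 | 1 | 1
0 | 0 | 1 | 1 | 1
0 | 1 | 0 | 1 | 1
0 | 1 | 1 | 1 | 1
1 | 0 | 0 | 1 | 1
1 | 0 | 1 | 1 | 1
1 | 1 | 0 | 1 | 1
1 | 1 | 1 | 1 | 1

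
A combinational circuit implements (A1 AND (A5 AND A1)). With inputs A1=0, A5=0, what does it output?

Substituting: (0 AND (0 AND 0))
= 0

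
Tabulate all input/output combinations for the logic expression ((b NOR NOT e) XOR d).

e | d | b | Output
------------------
0 | 0 | 0 | 0
0 | 0 | 1 | 0
0 | 1 | 0 | 1
0 | 1 | 1 | 1
1 | 0 | 0 | 1
1 | 0 | 1 | 0
1 | 1 | 0 | 0
1 | 1 | 1 | 1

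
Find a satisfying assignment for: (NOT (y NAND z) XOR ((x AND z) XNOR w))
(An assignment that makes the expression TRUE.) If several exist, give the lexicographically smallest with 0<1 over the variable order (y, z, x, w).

y=0, z=0, x=0, w=0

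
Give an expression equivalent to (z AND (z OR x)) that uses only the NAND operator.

((z NAND ((z NAND z) NAND (x NAND x))) NAND (z NAND ((z NAND z) NAND (x NAND x))))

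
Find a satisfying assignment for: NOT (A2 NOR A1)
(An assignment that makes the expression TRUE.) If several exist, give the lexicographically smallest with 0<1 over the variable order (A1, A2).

A1=0, A2=1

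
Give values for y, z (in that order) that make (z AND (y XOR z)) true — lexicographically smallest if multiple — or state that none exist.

y=0, z=1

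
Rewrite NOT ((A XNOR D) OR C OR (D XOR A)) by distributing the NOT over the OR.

NOT (A XNOR D) AND NOT C AND NOT (D XOR A)
De Morgan's: NOT(OR of terms) = AND of negations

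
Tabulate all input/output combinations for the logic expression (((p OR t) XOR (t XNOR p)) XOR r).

p | t | r | Output
------------------
0 | 0 | 0 | 1
0 | 0 | 1 | 0
0 | 1 | 0 | 1
0 | 1 | 1 | 0
1 | 0 | 0 | 1
1 | 0 | 1 | 0
1 | 1 | 0 | 0
1 | 1 | 1 | 1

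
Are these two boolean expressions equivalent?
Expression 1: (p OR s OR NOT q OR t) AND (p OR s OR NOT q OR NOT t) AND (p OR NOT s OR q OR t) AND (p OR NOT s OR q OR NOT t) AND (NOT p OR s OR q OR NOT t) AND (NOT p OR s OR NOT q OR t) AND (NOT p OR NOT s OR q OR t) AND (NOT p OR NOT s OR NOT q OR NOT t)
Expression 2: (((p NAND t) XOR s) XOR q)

Yes, they are equivalent — the two output columns agree on all 16 assignments:
p | s | q | t | Expression 1 | Expression 2
-------------------------------------------
0 | 0 | 0 | 0 | 1 | 1
0 | 0 | 0 | 1 | 1 | 1
0 | 0 | 1 | 0 | 0 | 0
0 | 0 | 1 | 1 | 0 | 0
0 | 1 | 0 | 0 | 0 | 0
0 | 1 | 0 | 1 | 0 | 0
0 | 1 | 1 | 0 | 1 | 1
0 | 1 | 1 | 1 | 1 | 1
1 | 0 | 0 | 0 | 1 | 1
1 | 0 | 0 | 1 | 0 | 0
1 | 0 | 1 | 0 | 0 | 0
1 | 0 | 1 | 1 | 1 | 1
1 | 1 | 0 | 0 | 0 | 0
1 | 1 | 0 | 1 | 1 | 1
1 | 1 | 1 | 0 | 1 | 1
1 | 1 | 1 | 1 | 0 | 0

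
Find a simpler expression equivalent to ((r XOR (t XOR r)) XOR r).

By XOR self-cancellation ((E XOR v) XOR v = E):
= (t XOR r)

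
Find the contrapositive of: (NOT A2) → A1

Contrapositive: NOT A1 → A2
Note: A statement and its contrapositive are logically equivalent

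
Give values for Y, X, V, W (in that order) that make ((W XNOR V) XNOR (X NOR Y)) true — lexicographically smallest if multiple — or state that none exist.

Y=0, X=0, V=0, W=0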